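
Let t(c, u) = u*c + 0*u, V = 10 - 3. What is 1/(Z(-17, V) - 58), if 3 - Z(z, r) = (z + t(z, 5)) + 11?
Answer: 1/36 ≈ 0.027778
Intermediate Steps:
V = 7
t(c, u) = c*u (t(c, u) = c*u + 0 = c*u)
Z(z, r) = -8 - 6*z (Z(z, r) = 3 - ((z + z*5) + 11) = 3 - ((z + 5*z) + 11) = 3 - (6*z + 11) = 3 - (11 + 6*z) = 3 + (-11 - 6*z) = -8 - 6*z)
1/(Z(-17, V) - 58) = 1/((-8 - 6*(-17)) - 58) = 1/((-8 + 102) - 58) = 1/(94 - 58) = 1/36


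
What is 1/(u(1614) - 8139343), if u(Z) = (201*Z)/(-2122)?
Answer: -1061/8636005130 ≈ -1.2286e-7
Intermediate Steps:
u(Z) = -201*Z/2122 (u(Z) = (201*Z)*(-1/2122) = -201*Z/2122)
1/(u(1614) - 8139343) = 1/(-201/2122*1614 - 8139343) = 1/(-162207/1061 - 8139343) = 1/(-8636005130/1061) = -1061/8636005130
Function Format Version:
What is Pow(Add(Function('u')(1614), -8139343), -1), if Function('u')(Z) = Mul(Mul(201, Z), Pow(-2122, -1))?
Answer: Rational(-1061, 8636005130) ≈ -1.2286e-7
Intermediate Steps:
Function('u')(Z) = Mul(Rational(-201, 2122), Z) (Function('u')(Z) = Mul(Mul(201, Z), Rational(-1, 2122)) = Mul(Rational(-201, 2122), Z))
Pow(Add(Function('u')(1614), -8139343), -1) = Pow(Add(Mul(Rational(-201, 2122), 1614), -8139343), -1) = Pow(Add(Rational(-162207, 1061), -8139343), -1) = Pow(Rational(-8636005130, 1061), -1) = Rational(-1061, 8636005130)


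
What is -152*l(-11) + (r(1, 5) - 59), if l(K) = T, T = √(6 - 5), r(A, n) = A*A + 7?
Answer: -203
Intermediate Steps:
r(A, n) = 7 + A² (r(A, n) = A² + 7 = 7 + A²)
T = 1 (T = √1 = 1)
l(K) = 1
-152*l(-11) + (r(1, 5) - 59) = -152*1 + ((7 + 1²) - 59) = -152 + ((7 + 1) - 59) = -152 + (8 - 59) = -152 - 51 = -203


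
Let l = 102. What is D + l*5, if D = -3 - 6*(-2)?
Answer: 519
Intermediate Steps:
D = 9 (D = -3 + 12 = 9)
D + l*5 = 9 + 102*5 = 9 + 510 = 519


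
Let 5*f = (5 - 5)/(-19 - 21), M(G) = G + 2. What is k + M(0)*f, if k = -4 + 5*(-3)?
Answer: -19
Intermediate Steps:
M(G) = 2 + G
f = 0 (f = ((5 - 5)/(-19 - 21))/5 = (0/(-40))/5 = (0*(-1/40))/5 = (⅕)*0 = 0)
k = -19 (k = -4 - 15 = -19)
k + M(0)*f = -19 + (2 + 0)*0 = -19 + 2*0 = -19 + 0 = -19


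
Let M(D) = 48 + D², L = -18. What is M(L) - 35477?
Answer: -35105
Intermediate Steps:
M(L) - 35477 = (48 + (-18)²) - 35477 = (48 + 324) - 35477 = 372 - 35477 = -35105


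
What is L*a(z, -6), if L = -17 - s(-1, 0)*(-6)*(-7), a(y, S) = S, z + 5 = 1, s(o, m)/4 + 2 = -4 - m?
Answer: -5946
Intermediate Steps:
s(o, m) = -24 - 4*m (s(o, m) = -8 + 4*(-4 - m) = -8 + (-16 - 4*m) = -24 - 4*m)
z = -4 (z = -5 + 1 = -4)
L = 991 (L = -17 - (-24 - 4*0)*(-6)*(-7) = -17 - (-24 + 0)*(-6)*(-7) = -17 - (-24*(-6))*(-7) = -17 - 144*(-7) = -17 - 1*(-1008) = -17 + 1008 = 991)
L*a(z, -6) = 991*(-6) = -5946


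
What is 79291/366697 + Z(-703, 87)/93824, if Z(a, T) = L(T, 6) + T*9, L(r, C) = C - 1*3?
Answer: 3863811313/17202489664 ≈ 0.22461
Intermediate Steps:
L(r, C) = -3 + C (L(r, C) = C - 3 = -3 + C)
Z(a, T) = 3 + 9*T (Z(a, T) = (-3 + 6) + T*9 = 3 + 9*T)
79291/366697 + Z(-703, 87)/93824 = 79291/366697 + (3 + 9*87)/93824 = 79291*(1/366697) + (3 + 783)*(1/93824) = 79291/366697 + 786*(1/93824) = 79291/366697 + 393/46912 = 3863811313/17202489664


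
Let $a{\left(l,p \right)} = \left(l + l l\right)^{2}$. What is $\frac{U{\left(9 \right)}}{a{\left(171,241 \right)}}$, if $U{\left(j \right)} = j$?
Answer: $\frac{1}{96118416} \approx 1.0404 \cdot 10^{-8}$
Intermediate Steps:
$a{\left(l,p \right)} = \left(l + l^{2}\right)^{2}$
$\frac{U{\left(9 \right)}}{a{\left(171,241 \right)}} = \frac{9}{171^{2} \left(1 + 171\right)^{2}} = \frac{9}{29241 \cdot 172^{2}} = \frac{9}{29241 \cdot 29584} = \frac{9}{865065744} = 9 \cdot \frac{1}{865065744} = \frac{1}{96118416}$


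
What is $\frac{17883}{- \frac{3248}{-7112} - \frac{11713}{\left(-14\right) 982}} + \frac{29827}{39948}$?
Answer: $\frac{415796793953303}{30426194460} \approx 13666.0$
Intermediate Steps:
$\frac{17883}{- \frac{3248}{-7112} - \frac{11713}{\left(-14\right) 982}} + \frac{29827}{39948} = \frac{17883}{\left(-3248\right) \left(- \frac{1}{7112}\right) - \frac{11713}{-13748}} + 29827 \cdot \frac{1}{39948} = \frac{17883}{\frac{58}{127} - - \frac{11713}{13748}} + \frac{29827}{39948} = \frac{17883}{\frac{58}{127} + \frac{11713}{13748}} + \frac{29827}{39948} = \frac{17883}{\frac{2284935}{1745996}} + \frac{29827}{39948} = 17883 \cdot \frac{1745996}{2284935} + \frac{29827}{39948} = \frac{10407882156}{761645} + \frac{29827}{39948} = \frac{415796793953303}{30426194460}$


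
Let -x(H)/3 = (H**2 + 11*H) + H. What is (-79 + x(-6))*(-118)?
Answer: -3422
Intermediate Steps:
x(H) = -36*H - 3*H**2 (x(H) = -3*((H**2 + 11*H) + H) = -3*(H**2 + 12*H) = -36*H - 3*H**2)
(-79 + x(-6))*(-118) = (-79 - 3*(-6)*(12 - 6))*(-118) = (-79 - 3*(-6)*6)*(-118) = (-79 + 108)*(-118) = 29*(-118) = -3422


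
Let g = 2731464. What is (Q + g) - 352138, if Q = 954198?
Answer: 3333524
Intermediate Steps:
(Q + g) - 352138 = (954198 + 2731464) - 352138 = 3685662 - 352138 = 3333524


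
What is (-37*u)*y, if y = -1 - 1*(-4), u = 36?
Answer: -3996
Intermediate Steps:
y = 3 (y = -1 + 4 = 3)
(-37*u)*y = -37*36*3 = -1332*3 = -3996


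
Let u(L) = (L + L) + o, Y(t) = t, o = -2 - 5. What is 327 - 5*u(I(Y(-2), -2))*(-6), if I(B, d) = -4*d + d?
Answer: 477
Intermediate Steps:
o = -7
I(B, d) = -3*d
u(L) = -7 + 2*L (u(L) = (L + L) - 7 = 2*L - 7 = -7 + 2*L)
327 - 5*u(I(Y(-2), -2))*(-6) = 327 - 5*(-7 + 2*(-3*(-2)))*(-6) = 327 - 5*(-7 + 2*6)*(-6) = 327 - 5*(-7 + 12)*(-6) = 327 - 5*5*(-6) = 327 - 25*(-6) = 327 + 150 = 477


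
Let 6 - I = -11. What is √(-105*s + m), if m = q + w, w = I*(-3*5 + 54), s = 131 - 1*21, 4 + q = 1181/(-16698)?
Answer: I*√25096555662/1518 ≈ 104.36*I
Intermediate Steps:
I = 17 (I = 6 - 1*(-11) = 6 + 11 = 17)
q = -67973/16698 (q = -4 + 1181/(-16698) = -4 + 1181*(-1/16698) = -4 - 1181/16698 = -67973/16698 ≈ -4.0707)
s = 110 (s = 131 - 21 = 110)
w = 663 (w = 17*(-3*5 + 54) = 17*(-15 + 54) = 17*39 = 663)
m = 11002801/16698 (m = -67973/16698 + 663 = 11002801/16698 ≈ 658.93)
√(-105*s + m) = √(-105*110 + 11002801/16698) = √(-11550 + 11002801/16698) = √(-181859099/16698) = I*√25096555662/1518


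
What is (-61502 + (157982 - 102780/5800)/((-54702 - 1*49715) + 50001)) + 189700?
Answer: 2023000677079/15780640 ≈ 1.2820e+5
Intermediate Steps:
(-61502 + (157982 - 102780/5800)/((-54702 - 1*49715) + 50001)) + 189700 = (-61502 + (157982 - 102780*1/5800)/((-54702 - 49715) + 50001)) + 189700 = (-61502 + (157982 - 5139/290)/(-104417 + 50001)) + 189700 = (-61502 + (45809641/290)/(-54416)) + 189700 = (-61502 + (45809641/290)*(-1/54416)) + 189700 = (-61502 - 45809641/15780640) + 189700 = -970586730921/15780640 + 189700 = 2023000677079/15780640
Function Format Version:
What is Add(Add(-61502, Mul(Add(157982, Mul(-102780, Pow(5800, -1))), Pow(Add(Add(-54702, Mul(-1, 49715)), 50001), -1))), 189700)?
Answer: Rational(2023000677079, 15780640) ≈ 1.2820e+5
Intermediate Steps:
Add(Add(-61502, Mul(Add(157982, Mul(-102780, Pow(5800, -1))), Pow(Add(Add(-54702, Mul(-1, 49715)), 50001), -1))), 189700) = Add(Add(-61502, Mul(Add(157982, Mul(-102780, Rational(1, 5800))), Pow(Add(Add(-54702, -49715), 50001), -1))), 189700) = Add(Add(-61502, Mul(Add(157982, Rational(-5139, 290)), Pow(Add(-104417, 50001), -1))), 189700) = Add(Add(-61502, Mul(Rational(45809641, 290), Pow(-54416, -1))), 189700) = Add(Add(-61502, Mul(Rational(45809641, 290), Rational(-1, 54416))), 189700) = Add(Add(-61502, Rational(-45809641, 15780640)), 189700) = Add(Rational(-970586730921, 15780640), 189700) = Rational(2023000677079, 15780640)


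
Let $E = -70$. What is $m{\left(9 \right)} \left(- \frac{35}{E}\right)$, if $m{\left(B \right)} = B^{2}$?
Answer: $\frac{81}{2} \approx 40.5$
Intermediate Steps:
$m{\left(9 \right)} \left(- \frac{35}{E}\right) = 9^{2} \left(- \frac{35}{-70}\right) = 81 \left(\left(-35\right) \left(- \frac{1}{70}\right)\right) = 81 \cdot \frac{1}{2} = \frac{81}{2}$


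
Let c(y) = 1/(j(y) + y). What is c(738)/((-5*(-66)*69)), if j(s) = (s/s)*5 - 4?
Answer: 1/16827030 ≈ 5.9428e-8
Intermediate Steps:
j(s) = 1 (j(s) = 1*5 - 4 = 5 - 4 = 1)
c(y) = 1/(1 + y)
c(738)/((-5*(-66)*69)) = 1/((1 + 738)*((-5*(-66)*69))) = 1/(739*((330*69))) = (1/739)/22770 = (1/739)*(1/22770) = 1/16827030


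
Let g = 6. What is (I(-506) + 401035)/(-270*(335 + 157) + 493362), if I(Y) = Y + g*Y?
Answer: 397493/360522 ≈ 1.1025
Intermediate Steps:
I(Y) = 7*Y (I(Y) = Y + 6*Y = 7*Y)
(I(-506) + 401035)/(-270*(335 + 157) + 493362) = (7*(-506) + 401035)/(-270*(335 + 157) + 493362) = (-3542 + 401035)/(-270*492 + 493362) = 397493/(-132840 + 493362) = 397493/360522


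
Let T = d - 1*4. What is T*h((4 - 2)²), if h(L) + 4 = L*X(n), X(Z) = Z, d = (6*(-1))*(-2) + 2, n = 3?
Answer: 80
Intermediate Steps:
d = 14 (d = -6*(-2) + 2 = 12 + 2 = 14)
h(L) = -4 + 3*L (h(L) = -4 + L*3 = -4 + 3*L)
T = 10 (T = 14 - 1*4 = 14 - 4 = 10)
T*h((4 - 2)²) = 10*(-4 + 3*(4 - 2)²) = 10*(-4 + 3*2²) = 10*(-4 + 3*4) = 10*(-4 + 12) = 10*8 = 80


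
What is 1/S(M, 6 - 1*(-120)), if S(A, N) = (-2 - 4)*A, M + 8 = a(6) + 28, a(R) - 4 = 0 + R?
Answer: -1/180 ≈ -0.0055556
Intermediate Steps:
a(R) = 4 + R (a(R) = 4 + (0 + R) = 4 + R)
M = 30 (M = -8 + ((4 + 6) + 28) = -8 + (10 + 28) = -8 + 38 = 30)
S(A, N) = -6*A
1/S(M, 6 - 1*(-120)) = 1/(-6*30) = 1/(-180) = -1/180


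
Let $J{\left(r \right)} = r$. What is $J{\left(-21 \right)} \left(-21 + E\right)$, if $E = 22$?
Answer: $-21$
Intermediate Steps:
$J{\left(-21 \right)} \left(-21 + E\right) = - 21 \left(-21 + 22\right) = \left(-21\right) 1 = -21$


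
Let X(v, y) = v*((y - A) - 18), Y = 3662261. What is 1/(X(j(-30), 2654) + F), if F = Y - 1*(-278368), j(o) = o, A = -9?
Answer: 1/3861279 ≈ 2.5898e-7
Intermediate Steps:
X(v, y) = v*(-9 + y) (X(v, y) = v*((y - 1*(-9)) - 18) = v*((y + 9) - 18) = v*((9 + y) - 18) = v*(-9 + y))
F = 3940629 (F = 3662261 - 1*(-278368) = 3662261 + 278368 = 3940629)
1/(X(j(-30), 2654) + F) = 1/(-30*(-9 + 2654) + 3940629) = 1/(-30*2645 + 3940629) = 1/(-79350 + 3940629) = 1/3861279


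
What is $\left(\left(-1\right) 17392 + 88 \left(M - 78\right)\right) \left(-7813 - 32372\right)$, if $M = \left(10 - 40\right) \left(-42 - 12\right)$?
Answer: $-4754046240$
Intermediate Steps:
$M = 1620$ ($M = \left(-30\right) \left(-54\right) = 1620$)
$\left(\left(-1\right) 17392 + 88 \left(M - 78\right)\right) \left(-7813 - 32372\right) = \left(\left(-1\right) 17392 + 88 \left(1620 - 78\right)\right) \left(-7813 - 32372\right) = \left(-17392 + 88 \cdot 1542\right) \left(-40185\right) = \left(-17392 + 135696\right) \left(-40185\right) = 118304 \left(-40185\right) = -4754046240$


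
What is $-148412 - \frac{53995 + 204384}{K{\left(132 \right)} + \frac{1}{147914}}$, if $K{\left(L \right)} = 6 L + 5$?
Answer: $- \frac{17534131436514}{117887459} \approx -1.4874 \cdot 10^{5}$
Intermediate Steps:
$K{\left(L \right)} = 5 + 6 L$
$-148412 - \frac{53995 + 204384}{K{\left(132 \right)} + \frac{1}{147914}} = -148412 - \frac{53995 + 204384}{\left(5 + 6 \cdot 132\right) + \frac{1}{147914}} = -148412 - \frac{258379}{\left(5 + 792\right) + \frac{1}{147914}} = -148412 - \frac{258379}{797 + \frac{1}{147914}} = -148412 - \frac{258379}{\frac{117887459}{147914}} = -148412 - 258379 \cdot \frac{147914}{117887459} = -148412 - \frac{38217871406}{117887459} = - \frac{17534131436514}{117887459}$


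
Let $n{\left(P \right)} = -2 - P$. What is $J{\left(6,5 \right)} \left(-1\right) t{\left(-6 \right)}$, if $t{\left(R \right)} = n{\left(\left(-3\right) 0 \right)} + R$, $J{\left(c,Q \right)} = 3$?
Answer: $24$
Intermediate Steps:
$t{\left(R \right)} = -2 + R$ ($t{\left(R \right)} = \left(-2 - \left(-3\right) 0\right) + R = \left(-2 - 0\right) + R = \left(-2 + 0\right) + R = -2 + R$)
$J{\left(6,5 \right)} \left(-1\right) t{\left(-6 \right)} = 3 \left(-1\right) \left(-2 - 6\right) = \left(-3\right) \left(-8\right) = 24$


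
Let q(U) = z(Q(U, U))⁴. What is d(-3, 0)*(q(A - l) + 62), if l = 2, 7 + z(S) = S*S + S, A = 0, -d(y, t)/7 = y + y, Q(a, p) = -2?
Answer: 28854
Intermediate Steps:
d(y, t) = -14*y (d(y, t) = -7*(y + y) = -14*y)
z(S) = -7 + S + S² (z(S) = -7 + (S*S + S) = -7 + (S² + S) = -7 + (S + S²) = -7 + S + S²)
q(U) = 625 (q(U) = (-7 - 2 + (-2)²)⁴ = (-7 - 2 + 4)⁴ = (-5)⁴ = 625)
d(-3, 0)*(q(A - l) + 62) = (-14*(-3))*(625 + 62) = 42*687 = 28854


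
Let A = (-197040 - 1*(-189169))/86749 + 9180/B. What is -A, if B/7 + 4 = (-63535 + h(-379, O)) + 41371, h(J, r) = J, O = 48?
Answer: 2038627879/13691507921 ≈ 0.14890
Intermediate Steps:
B = -157829 (B = -28 + 7*((-63535 - 379) + 41371) = -28 + 7*(-63914 + 41371) = -28 + 7*(-22543) = -28 - 157801 = -157829)
A = -2038627879/13691507921 (A = (-197040 - 1*(-189169))/86749 + 9180/(-157829) = (-197040 + 189169)*(1/86749) + 9180*(-1/157829) = -7871*1/86749 - 9180/157829 = -7871/86749 - 9180/157829 = -2038627879/13691507921 ≈ -0.14890)
-A = -1*(-2038627879/13691507921) = 2038627879/13691507921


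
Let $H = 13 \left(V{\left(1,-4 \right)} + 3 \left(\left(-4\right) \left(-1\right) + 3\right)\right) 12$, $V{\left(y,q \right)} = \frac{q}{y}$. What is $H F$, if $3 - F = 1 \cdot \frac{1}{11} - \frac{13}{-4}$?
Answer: $- \frac{9945}{11} \approx -904.09$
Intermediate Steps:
$F = - \frac{15}{44}$ ($F = 3 - \left(1 \cdot \frac{1}{11} - \frac{13}{-4}\right) = 3 - \left(1 \cdot \frac{1}{11} - - \frac{13}{4}\right) = 3 - \left(\frac{1}{11} + \frac{13}{4}\right) = 3 - \frac{147}{44} = - \frac{15}{44} \approx -0.34091$)
$H = 2652$ ($H = 13 \left(- \frac{4}{1} + 3 \left(\left(-4\right) \left(-1\right) + 3\right)\right) 12 = 13 \left(\left(-4\right) 1 + 3 \left(4 + 3\right)\right) 12 = 13 \left(-4 + 3 \cdot 7\right) 12 = 13 \left(-4 + 21\right) 12 = 13 \cdot 17 \cdot 12 = 221 \cdot 12 = 2652$)
$H F = 2652 \left(- \frac{15}{44}\right) = - \frac{9945}{11}$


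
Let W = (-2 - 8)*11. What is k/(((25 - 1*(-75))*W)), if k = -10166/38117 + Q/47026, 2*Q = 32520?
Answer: -17714513/2464673807750 ≈ -7.1874e-6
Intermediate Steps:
Q = 16260 (Q = (½)*32520 = 16260)
W = -110 (W = -10*11 = -110)
k = 70858052/896245021 (k = -10166/38117 + 16260/47026 = -10166*1/38117 + 16260*(1/47026) = -10166/38117 + 8130/23513 = 70858052/896245021 ≈ 0.079061)
k/(((25 - 1*(-75))*W)) = 70858052/(896245021*(((25 - 1*(-75))*(-110)))) = 70858052/(896245021*(((25 + 75)*(-110)))) = 70858052/(896245021*((100*(-110)))) = (70858052/896245021)/(-11000) = (70858052/896245021)*(-1/11000) = -17714513/2464673807750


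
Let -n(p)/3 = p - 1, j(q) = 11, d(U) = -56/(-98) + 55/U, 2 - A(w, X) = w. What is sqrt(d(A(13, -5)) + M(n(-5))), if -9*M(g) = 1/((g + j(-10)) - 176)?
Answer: I*sqrt(17574)/63 ≈ 2.1042*I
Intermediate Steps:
A(w, X) = 2 - w
d(U) = 4/7 + 55/U (d(U) = -56*(-1/98) + 55/U = 4/7 + 55/U)
n(p) = 3 - 3*p (n(p) = -3*(p - 1) = -3*(-1 + p) = 3 - 3*p)
M(g) = -1/(9*(-165 + g)) (M(g) = -1/(9*((g + 11) - 176)) = -1/(9*((11 + g) - 176)) = -1/(9*(-165 + g)))
sqrt(d(A(13, -5)) + M(n(-5))) = sqrt((4/7 + 55/(2 - 1*13)) - 1/(-1485 + 9*(3 - 3*(-5)))) = sqrt((4/7 + 55/(2 - 13)) - 1/(-1485 + 9*(3 + 15))) = sqrt((4/7 + 55/(-11)) - 1/(-1485 + 9*18)) = sqrt((4/7 + 55*(-1/11)) - 1/(-1485 + 162)) = sqrt((4/7 - 5) - 1/(-1323)) = sqrt(-31/7 - 1*(-1/1323)) = sqrt(-31/7 + 1/1323) = sqrt(-5858/1323) = I*sqrt(17574)/63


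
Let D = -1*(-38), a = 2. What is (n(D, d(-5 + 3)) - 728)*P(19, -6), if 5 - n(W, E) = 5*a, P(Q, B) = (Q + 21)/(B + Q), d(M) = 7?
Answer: -29320/13 ≈ -2255.4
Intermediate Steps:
P(Q, B) = (21 + Q)/(B + Q)
D = 38
n(W, E) = -5 (n(W, E) = 5 - 5*2 = 5 - 1*10 = 5 - 10 = -5)
(n(D, d(-5 + 3)) - 728)*P(19, -6) = (-5 - 728)*((21 + 19)/(-6 + 19)) = -733*40/13 = -29320/13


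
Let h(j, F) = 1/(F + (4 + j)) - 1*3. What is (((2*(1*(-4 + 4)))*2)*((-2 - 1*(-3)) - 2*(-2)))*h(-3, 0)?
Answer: 0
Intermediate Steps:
h(j, F) = -3 + 1/(4 + F + j) (h(j, F) = 1/(4 + F + j) - 3 = -3 + 1/(4 + F + j))
(((2*(1*(-4 + 4)))*2)*((-2 - 1*(-3)) - 2*(-2)))*h(-3, 0) = (((2*(1*(-4 + 4)))*2)*((-2 - 1*(-3)) - 2*(-2)))*((-11 - 3*0 - 3*(-3))/(4 + 0 - 3)) = (((2*(1*0))*2)*((-2 + 3) + 4))*((-11 + 0 + 9)/1) = (((2*0)*2)*(1 + 4))*(1*(-2)) = ((0*2)*5)*(-2) = (0*5)*(-2) = 0*(-2) = 0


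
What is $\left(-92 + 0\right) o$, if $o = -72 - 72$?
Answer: $13248$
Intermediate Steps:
$o = -144$
$\left(-92 + 0\right) o = \left(-92 + 0\right) \left(-144\right) = \left(-92\right) \left(-144\right) = 13248$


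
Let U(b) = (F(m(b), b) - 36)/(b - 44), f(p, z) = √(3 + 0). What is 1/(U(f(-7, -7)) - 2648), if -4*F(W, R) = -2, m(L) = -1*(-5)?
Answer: -6822696/18060985787 - 142*√3/54182957361 ≈ -0.00037776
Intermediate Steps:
f(p, z) = √3
m(L) = 5
F(W, R) = ½ (F(W, R) = -¼*(-2) = ½)
U(b) = -71/(2*(-44 + b)) (U(b) = (½ - 36)/(b - 44) = -71/(2*(-44 + b)))
1/(U(f(-7, -7)) - 2648) = 1/(-71/(-88 + 2*√3) - 2648) = 1/(-2648 - 71/(-88 + 2*√3))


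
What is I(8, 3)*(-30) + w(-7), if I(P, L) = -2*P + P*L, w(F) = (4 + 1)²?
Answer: -215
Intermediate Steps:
w(F) = 25 (w(F) = 5² = 25)
I(P, L) = -2*P + L*P
I(8, 3)*(-30) + w(-7) = (8*(-2 + 3))*(-30) + 25 = (8*1)*(-30) + 25 = 8*(-30) + 25 = -240 + 25 = -215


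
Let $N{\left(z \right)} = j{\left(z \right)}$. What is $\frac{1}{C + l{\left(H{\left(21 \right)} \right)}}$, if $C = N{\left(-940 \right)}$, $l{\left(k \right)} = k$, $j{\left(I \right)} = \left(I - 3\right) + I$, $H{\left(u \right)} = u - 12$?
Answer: $- \frac{1}{1874} \approx -0.00053362$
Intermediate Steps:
$H{\left(u \right)} = -12 + u$ ($H{\left(u \right)} = u - 12 = -12 + u$)
$j{\left(I \right)} = -3 + 2 I$ ($j{\left(I \right)} = \left(-3 + I\right) + I = -3 + 2 I$)
$N{\left(z \right)} = -3 + 2 z$
$C = -1883$ ($C = -3 + 2 \left(-940\right) = -3 - 1880 = -1883$)
$\frac{1}{C + l{\left(H{\left(21 \right)} \right)}} = \frac{1}{-1883 + \left(-12 + 21\right)} = \frac{1}{-1883 + 9} = \frac{1}{-1874} = - \frac{1}{1874}$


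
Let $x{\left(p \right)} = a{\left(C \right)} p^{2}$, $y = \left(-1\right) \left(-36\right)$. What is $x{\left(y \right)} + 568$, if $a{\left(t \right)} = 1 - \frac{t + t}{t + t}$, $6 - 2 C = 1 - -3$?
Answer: $568$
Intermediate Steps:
$y = 36$
$C = 1$ ($C = 3 - \frac{1 - -3}{2} = 3 - \frac{1 + 3}{2} = 3 - 2 = 1$)
$a{\left(t \right)} = 0$ ($a{\left(t \right)} = 1 - \frac{2 t}{2 t} = 1 - 2 t \frac{1}{2 t} = 1 - 1 = 0$)
$x{\left(p \right)} = 0$ ($x{\left(p \right)} = 0 p^{2} = 0$)
$x{\left(y \right)} + 568 = 0 + 568 = 568$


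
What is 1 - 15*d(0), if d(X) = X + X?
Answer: 1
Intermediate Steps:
d(X) = 2*X
1 - 15*d(0) = 1 - 30*0 = 1 - 15*0 = 1 + 0 = 1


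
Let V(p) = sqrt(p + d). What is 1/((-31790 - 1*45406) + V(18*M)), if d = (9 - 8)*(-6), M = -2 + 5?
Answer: -6433/496601864 - sqrt(3)/1489805592 ≈ -1.2955e-5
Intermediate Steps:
M = 3
d = -6 (d = 1*(-6) = -6)
V(p) = sqrt(-6 + p) (V(p) = sqrt(p - 6) = sqrt(-6 + p))
1/((-31790 - 1*45406) + V(18*M)) = 1/((-31790 - 1*45406) + sqrt(-6 + 18*3)) = 1/((-31790 - 45406) + sqrt(-6 + 54)) = 1/(-77196 + sqrt(48)) = 1/(-77196 + 4*sqrt(3))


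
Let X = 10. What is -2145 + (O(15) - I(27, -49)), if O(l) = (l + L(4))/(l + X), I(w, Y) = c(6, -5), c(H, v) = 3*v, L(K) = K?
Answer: -53231/25 ≈ -2129.2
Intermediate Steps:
I(w, Y) = -15 (I(w, Y) = 3*(-5) = -15)
O(l) = (4 + l)/(10 + l) (O(l) = (l + 4)/(l + 10) = (4 + l)/(10 + l))
-2145 + (O(15) - I(27, -49)) = -2145 + ((4 + 15)/(10 + 15) - 1*(-15)) = -2145 + (19/25 + 15) = -2145 + 394/25 = -53231/25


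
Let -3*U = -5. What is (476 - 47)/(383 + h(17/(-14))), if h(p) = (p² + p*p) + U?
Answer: 126126/113959 ≈ 1.1068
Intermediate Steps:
U = 5/3 (U = -⅓*(-5) = 5/3 ≈ 1.6667)
h(p) = 5/3 + 2*p² (h(p) = (p² + p*p) + 5/3 = (p² + p²) + 5/3 = 2*p² + 5/3 = 5/3 + 2*p²)
(476 - 47)/(383 + h(17/(-14))) = (476 - 47)/(383 + (5/3 + 2*(17/(-14))²)) = 429/(383 + (5/3 + 2*(17*(-1/14))²)) = 429/(383 + (5/3 + 2*(-17/14)²)) = 429/(383 + (5/3 + 2*(289/196))) = 429/(383 + (5/3 + 289/98)) = 429/(383 + 1357/294) = 429/(113959/294) = 429*(294/113959) = 126126/113959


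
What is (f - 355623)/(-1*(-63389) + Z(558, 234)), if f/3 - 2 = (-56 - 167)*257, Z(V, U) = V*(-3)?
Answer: -105510/12343 ≈ -8.5482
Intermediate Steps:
Z(V, U) = -3*V
f = -171927 (f = 6 + 3*((-56 - 167)*257) = 6 + 3*(-223*257) = 6 + 3*(-57311) = 6 - 171933 = -171927)
(f - 355623)/(-1*(-63389) + Z(558, 234)) = (-171927 - 355623)/(-1*(-63389) - 3*558) = -527550/(63389 - 1674) = -527550/61715 = -527550*1/61715 = -105510/12343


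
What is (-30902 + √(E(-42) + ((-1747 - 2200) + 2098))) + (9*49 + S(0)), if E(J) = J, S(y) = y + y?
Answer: -30461 + I*√1891 ≈ -30461.0 + 43.486*I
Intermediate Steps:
S(y) = 2*y
(-30902 + √(E(-42) + ((-1747 - 2200) + 2098))) + (9*49 + S(0)) = (-30902 + √(-42 + ((-1747 - 2200) + 2098))) + (9*49 + 2*0) = (-30902 + √(-42 + (-3947 + 2098))) + (441 + 0) = (-30902 + √(-42 - 1849)) + 441 = (-30902 + √(-1891)) + 441 = (-30902 + I*√1891) + 441 = -30461 + I*√1891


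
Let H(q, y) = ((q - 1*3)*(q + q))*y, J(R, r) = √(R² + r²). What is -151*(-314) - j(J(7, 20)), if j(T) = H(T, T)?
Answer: 50108 - 898*√449 ≈ 31080.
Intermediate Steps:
H(q, y) = 2*q*y*(-3 + q) (H(q, y) = ((q - 3)*(2*q))*y = ((-3 + q)*(2*q))*y = (2*q*(-3 + q))*y = 2*q*y*(-3 + q))
j(T) = 2*T²*(-3 + T) (j(T) = 2*T*T*(-3 + T) = 2*T²*(-3 + T))
-151*(-314) - j(J(7, 20)) = -151*(-314) - 2*(√(7² + 20²))²*(-3 + √(7² + 20²)) = 47414 - 2*(√(49 + 400))²*(-3 + √(49 + 400)) = 47414 - 2*(√449)²*(-3 + √449) = 47414 - 2*449*(-3 + √449) = 47414 - (-2694 + 898*√449) = 47414 + (2694 - 898*√449) = 50108 - 898*√449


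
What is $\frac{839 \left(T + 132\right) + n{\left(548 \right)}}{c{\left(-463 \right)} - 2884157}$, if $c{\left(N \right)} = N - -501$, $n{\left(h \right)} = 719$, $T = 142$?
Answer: $- \frac{230605}{2884119} \approx -0.079957$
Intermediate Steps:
$c{\left(N \right)} = 501 + N$ ($c{\left(N \right)} = N + 501 = 501 + N$)
$\frac{839 \left(T + 132\right) + n{\left(548 \right)}}{c{\left(-463 \right)} - 2884157} = \frac{839 \left(142 + 132\right) + 719}{\left(501 - 463\right) - 2884157} = \frac{839 \cdot 274 + 719}{38 - 2884157} = \frac{229886 + 719}{-2884119} = 230605 \left(- \frac{1}{2884119}\right) = - \frac{230605}{2884119}$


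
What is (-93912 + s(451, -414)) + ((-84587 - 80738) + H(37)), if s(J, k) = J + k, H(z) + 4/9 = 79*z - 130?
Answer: -2307667/9 ≈ -2.5641e+5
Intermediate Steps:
H(z) = -1174/9 + 79*z (H(z) = -4/9 + (79*z - 130) = -4/9 + (-130 + 79*z) = -1174/9 + 79*z)
(-93912 + s(451, -414)) + ((-84587 - 80738) + H(37)) = (-93912 + (451 - 414)) + ((-84587 - 80738) + (-1174/9 + 79*37)) = (-93912 + 37) + (-165325 + (-1174/9 + 2923)) = -93875 + (-165325 + 25133/9) = -93875 - 1462792/9 = -2307667/9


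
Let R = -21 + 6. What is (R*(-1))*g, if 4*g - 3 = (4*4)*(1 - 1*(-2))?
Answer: 765/4 ≈ 191.25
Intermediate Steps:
R = -15
g = 51/4 (g = ¾ + ((4*4)*(1 - 1*(-2)))/4 = ¾ + (16*(1 + 2))/4 = ¾ + (16*3)/4 = ¾ + (¼)*48 = ¾ + 12 = 51/4 ≈ 12.750)
(R*(-1))*g = -15*(-1)*(51/4) = 15*(51/4) = 765/4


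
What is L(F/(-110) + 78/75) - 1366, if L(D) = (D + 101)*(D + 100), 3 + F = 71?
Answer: 666934106/75625 ≈ 8819.0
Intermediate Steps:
F = 68 (F = -3 + 71 = 68)
L(D) = (100 + D)*(101 + D) (L(D) = (101 + D)*(100 + D) = (100 + D)*(101 + D))
L(F/(-110) + 78/75) - 1366 = (10100 + (68/(-110) + 78/75)**2 + 201*(68/(-110) + 78/75)) - 1366 = (10100 + (68*(-1/110) + 78*(1/75))**2 + 201*(68*(-1/110) + 78*(1/75))) - 1366 = (10100 + (-34/55 + 26/25)**2 + 201*(-34/55 + 26/25)) - 1366 = (10100 + (116/275)**2 + 201*(116/275)) - 1366 = (10100 + 13456/75625 + 23316/275) - 1366 = 770237856/75625 - 1366 = 666934106/75625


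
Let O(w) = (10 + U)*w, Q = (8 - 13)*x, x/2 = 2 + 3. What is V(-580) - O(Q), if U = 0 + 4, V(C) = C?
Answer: 120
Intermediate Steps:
U = 4
x = 10 (x = 2*(2 + 3) = 2*5 = 10)
Q = -50 (Q = (8 - 13)*10 = -5*10 = -50)
O(w) = 14*w (O(w) = (10 + 4)*w = 14*w)
V(-580) - O(Q) = -580 - 14*(-50) = -580 - 1*(-700) = -580 + 700 = 120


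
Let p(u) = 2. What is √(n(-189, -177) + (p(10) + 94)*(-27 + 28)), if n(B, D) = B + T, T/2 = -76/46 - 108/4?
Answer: I*√79511/23 ≈ 12.26*I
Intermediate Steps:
T = -1318/23 (T = 2*(-76/46 - 108/4) = 2*(-76*1/46 - 108*¼) = 2*(-38/23 - 27) = 2*(-659/23) = -1318/23 ≈ -57.304)
n(B, D) = -1318/23 + B (n(B, D) = B - 1318/23 = -1318/23 + B)
√(n(-189, -177) + (p(10) + 94)*(-27 + 28)) = √((-1318/23 - 189) + (2 + 94)*(-27 + 28)) = √(-5665/23 + 96*1) = √(-5665/23 + 96) = √(-3457/23) = I*√79511/23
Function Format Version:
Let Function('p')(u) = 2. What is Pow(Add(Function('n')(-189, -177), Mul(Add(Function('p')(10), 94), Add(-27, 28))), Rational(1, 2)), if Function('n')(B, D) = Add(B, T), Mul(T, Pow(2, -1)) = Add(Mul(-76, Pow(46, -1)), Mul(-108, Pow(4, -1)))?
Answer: Mul(Rational(1, 23), I, Pow(79511, Rational(1, 2))) ≈ Mul(12.260, I)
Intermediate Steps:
T = Rational(-1318, 23) (T = Mul(2, Add(Mul(-76, Pow(46, -1)), Mul(-108, Pow(4, -1)))) = Mul(2, Add(Mul(-76, Rational(1, 46)), Mul(-108, Rational(1, 4)))) = Mul(2, Add(Rational(-38, 23), -27)) = Mul(2, Rational(-659, 23)) = Rational(-1318, 23) ≈ -57.304)
Function('n')(B, D) = Add(Rational(-1318, 23), B) (Function('n')(B, D) = Add(B, Rational(-1318, 23)) = Add(Rational(-1318, 23), B))
Pow(Add(Function('n')(-189, -177), Mul(Add(Function('p')(10), 94), Add(-27, 28))), Rational(1, 2)) = Pow(Add(Add(Rational(-1318, 23), -189), Mul(Add(2, 94), Add(-27, 28))), Rational(1, 2)) = Pow(Add(Rational(-5665, 23), Mul(96, 1)), Rational(1, 2)) = Pow(Add(Rational(-5665, 23), 96), Rational(1, 2)) = Pow(Rational(-3457, 23), Rational(1, 2)) = Mul(Rational(1, 23), I, Pow(79511, Rational(1, 2)))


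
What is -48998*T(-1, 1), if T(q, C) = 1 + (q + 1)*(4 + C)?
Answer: -48998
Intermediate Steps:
T(q, C) = 1 + (1 + q)*(4 + C)
-48998*T(-1, 1) = -48998*(5 + 1 + 4*(-1) + 1*(-1)) = -48998*(5 + 1 - 4 - 1) = -48998*1 = -48998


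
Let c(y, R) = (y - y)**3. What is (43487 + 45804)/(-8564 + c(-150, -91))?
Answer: -89291/8564 ≈ -10.426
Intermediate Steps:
c(y, R) = 0 (c(y, R) = 0**3 = 0)
(43487 + 45804)/(-8564 + c(-150, -91)) = (43487 + 45804)/(-8564 + 0) = 89291/(-8564) = 89291*(-1/8564) = -89291/8564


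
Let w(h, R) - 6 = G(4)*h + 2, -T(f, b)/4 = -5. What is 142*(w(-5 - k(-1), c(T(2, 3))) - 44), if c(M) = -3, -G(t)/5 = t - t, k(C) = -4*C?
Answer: -5112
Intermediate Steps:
T(f, b) = 20 (T(f, b) = -4*(-5) = 20)
G(t) = 0 (G(t) = -5*(t - t) = -5*0 = 0)
w(h, R) = 8 (w(h, R) = 6 + (0*h + 2) = 6 + (0 + 2) = 6 + 2 = 8)
142*(w(-5 - k(-1), c(T(2, 3))) - 44) = 142*(8 - 44) = 142*(-36) = -5112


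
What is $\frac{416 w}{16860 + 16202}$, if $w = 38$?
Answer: $\frac{7904}{16531} \approx 0.47813$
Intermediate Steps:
$\frac{416 w}{16860 + 16202} = \frac{416 \cdot 38}{16860 + 16202} = \frac{15808}{33062} = 15808 \cdot \frac{1}{33062} = \frac{7904}{16531}$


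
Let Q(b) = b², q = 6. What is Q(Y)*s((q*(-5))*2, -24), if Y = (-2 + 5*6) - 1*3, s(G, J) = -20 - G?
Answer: 25000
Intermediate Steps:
Y = 25 (Y = (-2 + 30) - 3 = 28 - 3 = 25)
Q(Y)*s((q*(-5))*2, -24) = 25²*(-20 - 6*(-5)*2) = 625*(-20 - (-30)*2) = 625*(-20 - 1*(-60)) = 625*(-20 + 60) = 625*40 = 25000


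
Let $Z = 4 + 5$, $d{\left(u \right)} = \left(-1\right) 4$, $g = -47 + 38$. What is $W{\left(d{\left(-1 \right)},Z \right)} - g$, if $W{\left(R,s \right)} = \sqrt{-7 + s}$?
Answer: $9 + \sqrt{2} \approx 10.414$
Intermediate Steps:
$g = -9$
$d{\left(u \right)} = -4$
$Z = 9$
$W{\left(d{\left(-1 \right)},Z \right)} - g = \sqrt{-7 + 9} - -9 = \sqrt{2} + 9 = 9 + \sqrt{2}$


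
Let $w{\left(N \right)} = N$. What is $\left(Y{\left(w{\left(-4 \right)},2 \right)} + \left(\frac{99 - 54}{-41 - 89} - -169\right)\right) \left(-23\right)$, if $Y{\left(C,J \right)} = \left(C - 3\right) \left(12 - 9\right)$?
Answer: $- \frac{88297}{26} \approx -3396.0$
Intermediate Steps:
$Y{\left(C,J \right)} = -9 + 3 C$ ($Y{\left(C,J \right)} = \left(-3 + C\right) 3 = -9 + 3 C$)
$\left(Y{\left(w{\left(-4 \right)},2 \right)} + \left(\frac{99 - 54}{-41 - 89} - -169\right)\right) \left(-23\right) = \left(\left(-9 + 3 \left(-4\right)\right) + \left(\frac{99 - 54}{-41 - 89} - -169\right)\right) \left(-23\right) = \left(\left(-9 - 12\right) + \left(\frac{45}{-130} + 169\right)\right) \left(-23\right) = \left(-21 + \left(45 \left(- \frac{1}{130}\right) + 169\right)\right) \left(-23\right) = \left(-21 + \left(- \frac{9}{26} + 169\right)\right) \left(-23\right) = \left(-21 + \frac{4385}{26}\right) \left(-23\right) = \frac{3839}{26} \left(-23\right) = - \frac{88297}{26}$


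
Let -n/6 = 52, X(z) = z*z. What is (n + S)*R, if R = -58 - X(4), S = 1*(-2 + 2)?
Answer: 23088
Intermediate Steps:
X(z) = z²
S = 0 (S = 1*0 = 0)
n = -312 (n = -6*52 = -312)
R = -74 (R = -58 - 1*4² = -58 - 1*16 = -58 - 16 = -74)
(n + S)*R = (-312 + 0)*(-74) = -312*(-74) = 23088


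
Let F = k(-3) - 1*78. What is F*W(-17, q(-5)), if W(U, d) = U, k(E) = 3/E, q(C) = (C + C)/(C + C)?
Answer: 1343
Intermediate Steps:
q(C) = 1 (q(C) = (2*C)/((2*C)) = (2*C)*(1/(2*C)) = 1)
F = -79 (F = 3/(-3) - 1*78 = 3*(-⅓) - 78 = -1 - 78 = -79)
F*W(-17, q(-5)) = -79*(-17) = 1343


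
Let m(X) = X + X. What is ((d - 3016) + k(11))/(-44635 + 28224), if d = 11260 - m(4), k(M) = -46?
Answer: -8190/16411 ≈ -0.49906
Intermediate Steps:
m(X) = 2*X
d = 11252 (d = 11260 - 2*4 = 11260 - 1*8 = 11260 - 8 = 11252)
((d - 3016) + k(11))/(-44635 + 28224) = ((11252 - 3016) - 46)/(-44635 + 28224) = (8236 - 46)/(-16411) = 8190*(-1/16411) = -8190/16411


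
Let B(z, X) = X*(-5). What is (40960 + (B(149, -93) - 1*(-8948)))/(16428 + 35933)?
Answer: 50373/52361 ≈ 0.96203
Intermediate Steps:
B(z, X) = -5*X
(40960 + (B(149, -93) - 1*(-8948)))/(16428 + 35933) = (40960 + (-5*(-93) - 1*(-8948)))/(16428 + 35933) = (40960 + (465 + 8948))/52361 = (40960 + 9413)*(1/52361) = 50373*(1/52361) = 50373/52361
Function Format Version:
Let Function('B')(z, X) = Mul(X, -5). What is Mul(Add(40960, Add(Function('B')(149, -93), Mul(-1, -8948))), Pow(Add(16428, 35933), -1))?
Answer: Rational(50373, 52361) ≈ 0.96203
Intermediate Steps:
Function('B')(z, X) = Mul(-5, X)
Mul(Add(40960, Add(Function('B')(149, -93), Mul(-1, -8948))), Pow(Add(16428, 35933), -1)) = Mul(Add(40960, Add(Mul(-5, -93), Mul(-1, -8948))), Pow(Add(16428, 35933), -1)) = Mul(Add(40960, Add(465, 8948)), Pow(52361, -1)) = Mul(Add(40960, 9413), Rational(1, 52361)) = Mul(50373, Rational(1, 52361)) = Rational(50373, 52361)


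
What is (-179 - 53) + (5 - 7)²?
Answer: -228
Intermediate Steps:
(-179 - 53) + (5 - 7)² = -232 + (-2)² = -232 + 4 = -228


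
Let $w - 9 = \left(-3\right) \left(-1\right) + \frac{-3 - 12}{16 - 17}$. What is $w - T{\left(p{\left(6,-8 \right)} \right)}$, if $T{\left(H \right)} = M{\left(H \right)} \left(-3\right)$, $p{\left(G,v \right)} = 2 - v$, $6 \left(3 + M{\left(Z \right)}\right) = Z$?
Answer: $23$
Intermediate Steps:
$M{\left(Z \right)} = -3 + \frac{Z}{6}$
$w = 27$ ($w = 9 - \left(-3 - \frac{-3 - 12}{16 - 17}\right) = 9 - \left(-3 + \frac{15}{-1}\right) = 9 + \left(3 - -15\right) = 9 + \left(3 + 15\right) = 9 + 18 = 27$)
$T{\left(H \right)} = 9 - \frac{H}{2}$ ($T{\left(H \right)} = \left(-3 + \frac{H}{6}\right) \left(-3\right) = 9 - \frac{H}{2}$)
$w - T{\left(p{\left(6,-8 \right)} \right)} = 27 - \left(9 - \frac{2 - -8}{2}\right) = 27 - \left(9 - \frac{2 + 8}{2}\right) = 27 - \left(9 - 5\right) = 27 - 4 = 23$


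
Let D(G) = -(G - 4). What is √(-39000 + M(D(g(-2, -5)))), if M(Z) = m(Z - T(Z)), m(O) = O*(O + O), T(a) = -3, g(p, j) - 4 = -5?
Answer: 2*I*√9718 ≈ 197.16*I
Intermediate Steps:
g(p, j) = -1 (g(p, j) = 4 - 5 = -1)
m(O) = 2*O² (m(O) = O*(2*O) = 2*O²)
D(G) = 4 - G (D(G) = -(-4 + G) = 4 - G)
M(Z) = 2*(3 + Z)² (M(Z) = 2*(Z - 1*(-3))² = 2*(Z + 3)² = 2*(3 + Z)²)
√(-39000 + M(D(g(-2, -5)))) = √(-39000 + 2*(3 + (4 - 1*(-1)))²) = √(-39000 + 2*(3 + (4 + 1))²) = √(-39000 + 2*(3 + 5)²) = √(-39000 + 2*8²) = √(-39000 + 2*64) = √(-39000 + 128) = √(-38872) = 2*I*√9718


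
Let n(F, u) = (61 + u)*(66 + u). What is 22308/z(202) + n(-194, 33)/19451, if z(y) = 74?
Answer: 217300776/719687 ≈ 301.94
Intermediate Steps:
22308/z(202) + n(-194, 33)/19451 = 22308/74 + (4026 + 33² + 127*33)/19451 = 22308*(1/74) + (4026 + 1089 + 4191)*(1/19451) = 11154/37 + 9306*(1/19451) = 11154/37 + 9306/19451 = 217300776/719687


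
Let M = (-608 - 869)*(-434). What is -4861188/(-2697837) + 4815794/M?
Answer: 86603958317/9297645581 ≈ 9.3146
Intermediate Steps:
M = 641018 (M = -1477*(-434) = 641018)
-4861188/(-2697837) + 4815794/M = -4861188/(-2697837) + 4815794/641018 = -4861188*(-1/2697837) + 4815794*(1/641018) = 1620396/899279 + 2407897/320509 = 86603958317/9297645581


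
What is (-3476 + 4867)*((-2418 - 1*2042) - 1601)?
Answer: -8430851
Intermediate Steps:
(-3476 + 4867)*((-2418 - 1*2042) - 1601) = 1391*((-2418 - 2042) - 1601) = 1391*(-4460 - 1601) = 1391*(-6061) = -8430851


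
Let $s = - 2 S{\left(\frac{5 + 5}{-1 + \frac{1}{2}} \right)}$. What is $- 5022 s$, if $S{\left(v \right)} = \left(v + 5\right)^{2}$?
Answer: $2259900$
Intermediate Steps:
$S{\left(v \right)} = \left(5 + v\right)^{2}$
$s = -450$ ($s = - 2 \left(5 + \frac{5 + 5}{-1 + \frac{1}{2}}\right)^{2} = - 2 \left(5 + \frac{10}{-1 + \frac{1}{2}}\right)^{2} = - 2 \left(5 + \frac{10}{- \frac{1}{2}}\right)^{2} = - 2 \left(5 + 10 \left(-2\right)\right)^{2} = - 2 \left(5 - 20\right)^{2} = - 2 \left(-15\right)^{2} = \left(-2\right) 225 = -450$)
$- 5022 s = \left(-5022\right) \left(-450\right) = 2259900$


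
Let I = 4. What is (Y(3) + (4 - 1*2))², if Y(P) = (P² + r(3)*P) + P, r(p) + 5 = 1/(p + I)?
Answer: 16/49 ≈ 0.32653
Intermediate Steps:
r(p) = -5 + 1/(4 + p) (r(p) = -5 + 1/(p + 4) = -5 + 1/(4 + p))
Y(P) = P² - 27*P/7 (Y(P) = (P² + ((-19 - 5*3)/(4 + 3))*P) + P = (P² + ((-19 - 15)/7)*P) + P = (P² + ((⅐)*(-34))*P) + P = (P² - 34*P/7) + P = P² - 27*P/7)
(Y(3) + (4 - 1*2))² = ((⅐)*3*(-27 + 7*3) + (4 - 1*2))² = ((⅐)*3*(-27 + 21) + (4 - 2))² = ((⅐)*3*(-6) + 2)² = (-18/7 + 2)² = (-4/7)² = 16/49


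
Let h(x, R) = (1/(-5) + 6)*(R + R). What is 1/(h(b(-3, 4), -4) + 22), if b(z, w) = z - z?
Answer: -5/122 ≈ -0.040984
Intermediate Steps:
b(z, w) = 0
h(x, R) = 58*R/5 (h(x, R) = (-⅕ + 6)*(2*R) = 29*(2*R)/5 = 58*R/5)
1/(h(b(-3, 4), -4) + 22) = 1/((58/5)*(-4) + 22) = 1/(-232/5 + 22) = 1/(-122/5) = -5/122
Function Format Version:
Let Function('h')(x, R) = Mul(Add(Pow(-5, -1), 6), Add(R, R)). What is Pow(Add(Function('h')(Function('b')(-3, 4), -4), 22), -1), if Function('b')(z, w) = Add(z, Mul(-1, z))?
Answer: Rational(-5, 122) ≈ -0.040984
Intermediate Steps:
Function('b')(z, w) = 0
Function('h')(x, R) = Mul(Rational(58, 5), R) (Function('h')(x, R) = Mul(Add(Rational(-1, 5), 6), Mul(2, R)) = Mul(Rational(29, 5), Mul(2, R)) = Mul(Rational(58, 5), R))
Pow(Add(Function('h')(Function('b')(-3, 4), -4), 22), -1) = Pow(Add(Mul(Rational(58, 5), -4), 22), -1) = Pow(Add(Rational(-232, 5), 22), -1) = Pow(Rational(-122, 5), -1) = Rational(-5, 122)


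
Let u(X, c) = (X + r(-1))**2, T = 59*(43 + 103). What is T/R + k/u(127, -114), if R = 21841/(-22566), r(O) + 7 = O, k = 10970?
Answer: -2752425487594/309290401 ≈ -8899.2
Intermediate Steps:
r(O) = -7 + O
T = 8614 (T = 59*146 = 8614)
u(X, c) = (-8 + X)**2 (u(X, c) = (X + (-7 - 1))**2 = (X - 8)**2 = (-8 + X)**2)
R = -21841/22566 (R = 21841*(-1/22566) = -21841/22566 ≈ -0.96787)
T/R + k/u(127, -114) = 8614/(-21841/22566) + 10970/((-8 + 127)**2) = 8614*(-22566/21841) + 10970/(119**2) = -194383524/21841 + 10970/14161 = -2752425487594/309290401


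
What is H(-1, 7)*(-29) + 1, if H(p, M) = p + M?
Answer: -173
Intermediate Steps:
H(p, M) = M + p
H(-1, 7)*(-29) + 1 = (7 - 1)*(-29) + 1 = 6*(-29) + 1 = -174 + 1 = -173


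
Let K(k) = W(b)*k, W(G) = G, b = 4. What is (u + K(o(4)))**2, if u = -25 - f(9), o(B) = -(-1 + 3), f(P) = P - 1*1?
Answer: 1681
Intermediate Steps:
f(P) = -1 + P (f(P) = P - 1 = -1 + P)
o(B) = -2 (o(B) = -1*2 = -2)
u = -33 (u = -25 - (-1 + 9) = -25 - 1*8 = -25 - 8 = -33)
K(k) = 4*k
(u + K(o(4)))**2 = (-33 + 4*(-2))**2 = (-33 - 8)**2 = (-41)**2 = 1681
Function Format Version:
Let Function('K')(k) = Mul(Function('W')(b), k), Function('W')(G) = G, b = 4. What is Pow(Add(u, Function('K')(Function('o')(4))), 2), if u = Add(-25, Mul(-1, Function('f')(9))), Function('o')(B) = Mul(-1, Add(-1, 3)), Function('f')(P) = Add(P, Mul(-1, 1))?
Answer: 1681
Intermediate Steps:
Function('f')(P) = Add(-1, P) (Function('f')(P) = Add(P, -1) = Add(-1, P))
Function('o')(B) = -2 (Function('o')(B) = Mul(-1, 2) = -2)
u = -33 (u = Add(-25, Mul(-1, Add(-1, 9))) = Add(-25, Mul(-1, 8)) = Add(-25, -8) = -33)
Function('K')(k) = Mul(4, k)
Pow(Add(u, Function('K')(Function('o')(4))), 2) = Pow(Add(-33, Mul(4, -2)), 2) = Pow(Add(-33, -8), 2) = Pow(-41, 2) = 1681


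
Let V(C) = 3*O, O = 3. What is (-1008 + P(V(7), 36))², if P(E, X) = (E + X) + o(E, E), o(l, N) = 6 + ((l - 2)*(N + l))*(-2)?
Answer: 1461681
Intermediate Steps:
o(l, N) = 6 - 2*(-2 + l)*(N + l) (o(l, N) = 6 + ((-2 + l)*(N + l))*(-2) = 6 - 2*(-2 + l)*(N + l))
V(C) = 9 (V(C) = 3*3 = 9)
P(E, X) = 6 + X - 4*E² + 9*E (P(E, X) = (E + X) + (6 - 2*E² + 4*E + 4*E - 2*E*E) = (E + X) + (6 - 2*E² + 4*E + 4*E - 2*E²) = (E + X) + (6 - 4*E² + 8*E) = 6 + X - 4*E² + 9*E)
(-1008 + P(V(7), 36))² = (-1008 + (6 + 36 - 4*9² + 9*9))² = (-1008 + (6 + 36 - 4*81 + 81))² = (-1008 + (6 + 36 - 324 + 81))² = (-1008 - 201)² = (-1209)² = 1461681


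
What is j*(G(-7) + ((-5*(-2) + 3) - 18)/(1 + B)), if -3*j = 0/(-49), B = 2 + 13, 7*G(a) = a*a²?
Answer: 0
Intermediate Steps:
G(a) = a³/7 (G(a) = (a*a²)/7 = a³/7)
B = 15
j = 0 (j = -0/(-49) = -0*(-1)/49 = -⅓*0 = 0)
j*(G(-7) + ((-5*(-2) + 3) - 18)/(1 + B)) = 0*((⅐)*(-7)³ + ((-5*(-2) + 3) - 18)/(1 + 15)) = 0*((⅐)*(-343) + ((10 + 3) - 18)/16) = 0*(-49 + (13 - 18)*(1/16)) = 0*(-49 - 5*1/16) = 0*(-49 - 5/16) = 0*(-789/16) = 0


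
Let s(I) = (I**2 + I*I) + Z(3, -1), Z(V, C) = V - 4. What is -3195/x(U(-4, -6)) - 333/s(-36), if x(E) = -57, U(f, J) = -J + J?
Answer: 2753088/49229 ≈ 55.924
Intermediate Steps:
U(f, J) = 0
Z(V, C) = -4 + V
s(I) = -1 + 2*I**2 (s(I) = (I**2 + I*I) + (-4 + 3) = (I**2 + I**2) - 1 = 2*I**2 - 1 = -1 + 2*I**2)
-3195/x(U(-4, -6)) - 333/s(-36) = -3195/(-57) - 333/(-1 + 2*(-36)**2) = -3195*(-1/57) - 333/(-1 + 2*1296) = 1065/19 - 333/(-1 + 2592) = 1065/19 - 333/2591 = 2753088/49229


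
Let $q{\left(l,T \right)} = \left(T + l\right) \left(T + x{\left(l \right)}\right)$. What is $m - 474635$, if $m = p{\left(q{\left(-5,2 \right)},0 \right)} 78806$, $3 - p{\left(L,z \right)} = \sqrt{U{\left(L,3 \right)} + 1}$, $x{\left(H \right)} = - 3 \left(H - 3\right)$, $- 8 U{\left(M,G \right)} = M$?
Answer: $-238217 - 39403 \sqrt{43} \approx -4.966 \cdot 10^{5}$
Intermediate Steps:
$U{\left(M,G \right)} = - \frac{M}{8}$
$x{\left(H \right)} = 9 - 3 H$ ($x{\left(H \right)} = - 3 \left(-3 + H\right) = 9 - 3 H$)
$q{\left(l,T \right)} = \left(T + l\right) \left(9 + T - 3 l\right)$ ($q{\left(l,T \right)} = \left(T + l\right) \left(T - \left(-9 + 3 l\right)\right) = \left(T + l\right) \left(9 + T - 3 l\right)$)
$p{\left(L,z \right)} = 3 - \sqrt{1 - \frac{L}{8}}$ ($p{\left(L,z \right)} = 3 - \sqrt{- \frac{L}{8} + 1} = 3 - \sqrt{1 - \frac{L}{8}}$)
$m = 236418 - 39403 \sqrt{43}$ ($m = \left(3 - \frac{\sqrt{16 - 2 \left(2^{2} + 2 \left(-5\right) - 6 \left(-3 - 5\right) - - 15 \left(-3 - 5\right)\right)}}{4}\right) 78806 = \left(3 - \frac{\sqrt{16 - 2 \left(4 - 10 - 6 \left(-8\right) - \left(-15\right) \left(-8\right)\right)}}{4}\right) 78806 = \left(3 - \frac{\sqrt{16 - 2 \left(4 - 10 + 48 - 120\right)}}{4}\right) 78806 = \left(3 - \frac{\sqrt{16 - -156}}{4}\right) 78806 = \left(3 - \frac{\sqrt{16 + 156}}{4}\right) 78806 = \left(3 - \frac{\sqrt{172}}{4}\right) 78806 = \left(3 - \frac{2 \sqrt{43}}{4}\right) 78806 = \left(3 - \frac{\sqrt{43}}{2}\right) 78806 = 236418 - 39403 \sqrt{43} \approx -21965.0$)
$m - 474635 = \left(236418 - 39403 \sqrt{43}\right) - 474635 = -238217 - 39403 \sqrt{43}$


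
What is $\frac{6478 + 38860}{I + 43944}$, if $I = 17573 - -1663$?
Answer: $\frac{22669}{31590} \approx 0.7176$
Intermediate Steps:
$I = 19236$ ($I = 17573 + 1663 = 19236$)
$\frac{6478 + 38860}{I + 43944} = \frac{6478 + 38860}{19236 + 43944} = \frac{45338}{63180} = 45338 \cdot \frac{1}{63180} = \frac{22669}{31590}$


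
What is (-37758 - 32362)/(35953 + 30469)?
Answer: -35060/33211 ≈ -1.0557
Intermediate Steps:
(-37758 - 32362)/(35953 + 30469) = -70120/66422 = -70120*1/66422 = -35060/33211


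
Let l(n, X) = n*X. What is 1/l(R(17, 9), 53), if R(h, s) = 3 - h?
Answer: -1/742 ≈ -0.0013477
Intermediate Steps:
l(n, X) = X*n
1/l(R(17, 9), 53) = 1/(53*(3 - 1*17)) = 1/(53*(3 - 17)) = 1/(53*(-14)) = 1/(-742) = -1/742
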